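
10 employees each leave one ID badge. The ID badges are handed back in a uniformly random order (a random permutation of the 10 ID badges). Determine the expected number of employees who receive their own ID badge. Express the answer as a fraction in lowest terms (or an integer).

1

Let Xᵢ = 1 if person i gets their own ID badge. For each i, P(Xᵢ=1) = 1/10.
By linearity of expectation, E[X₁+…+X_10] = 10·(1/10) = 1.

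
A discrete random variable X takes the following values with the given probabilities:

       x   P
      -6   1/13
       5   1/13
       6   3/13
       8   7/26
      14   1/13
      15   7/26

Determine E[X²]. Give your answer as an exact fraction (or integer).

2753/26

E[X²] = (1/13)·36 + (1/13)·25 + (3/13)·36 + (7/26)·64 + (1/13)·196 + (7/26)·225
     = 2753/26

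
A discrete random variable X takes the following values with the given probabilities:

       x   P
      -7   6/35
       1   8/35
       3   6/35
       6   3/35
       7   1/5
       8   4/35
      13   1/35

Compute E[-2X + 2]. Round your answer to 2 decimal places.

-3.49

E[-2x+2] = (6/35)·16 + (8/35)·0 + (6/35)·(-4) + (3/35)·(-10) + (1/5)·(-12) + (4/35)·(-14) + (1/35)·(-24)
     = -122/35 ≈ -3.49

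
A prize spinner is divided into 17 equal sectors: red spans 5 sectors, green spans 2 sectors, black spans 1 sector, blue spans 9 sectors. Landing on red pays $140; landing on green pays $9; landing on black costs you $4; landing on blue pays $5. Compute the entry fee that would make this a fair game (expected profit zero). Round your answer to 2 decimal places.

$44.65

E[payout] = (5/17)·140 + (2/17)·9 + (1/17)·(-4) + (9/17)·5 = 759/17
Fair fee = E[payout] = 759/17 ≈ $44.65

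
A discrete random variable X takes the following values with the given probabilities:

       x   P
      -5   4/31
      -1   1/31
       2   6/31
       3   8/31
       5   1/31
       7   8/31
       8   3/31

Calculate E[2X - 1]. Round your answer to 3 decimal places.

5.452

E[2x-1] = (4/31)·(-11) + (1/31)·(-3) + (6/31)·3 + (8/31)·5 + (1/31)·9 + (8/31)·13 + (3/31)·15
     = 169/31 ≈ 5.452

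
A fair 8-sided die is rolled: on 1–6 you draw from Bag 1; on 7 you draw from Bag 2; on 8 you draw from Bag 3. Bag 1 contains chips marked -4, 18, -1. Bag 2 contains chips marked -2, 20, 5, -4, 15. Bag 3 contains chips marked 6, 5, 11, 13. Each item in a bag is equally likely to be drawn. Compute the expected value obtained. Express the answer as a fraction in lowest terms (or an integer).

E[X | Bag 1] = (-4 + 18 − 1)/3 = 13/3
E[X | Bag 2] = (-2 + 20 + 5 − 4 + 15)/5 = 34/5
E[X | Bag 3] = (6 + 5 + 11 + 13)/4 = 35/4
E[X] = (3/4)·13/3 + (1/8)·34/5 + (1/8)·35/4 = 831/160

831/160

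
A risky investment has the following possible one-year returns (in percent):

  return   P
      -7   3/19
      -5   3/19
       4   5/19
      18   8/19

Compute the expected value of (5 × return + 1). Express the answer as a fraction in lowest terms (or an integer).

659/19

E[5x+1] = (3/19)·(-34) + (3/19)·(-24) + (5/19)·21 + (8/19)·91
     = 659/19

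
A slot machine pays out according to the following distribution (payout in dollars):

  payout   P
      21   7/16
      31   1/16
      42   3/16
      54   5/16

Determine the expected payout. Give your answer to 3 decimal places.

E[X] = (7/16)·21 + (1/16)·31 + (3/16)·42 + (5/16)·54
     = 287/8 ≈ 35.875

$35.875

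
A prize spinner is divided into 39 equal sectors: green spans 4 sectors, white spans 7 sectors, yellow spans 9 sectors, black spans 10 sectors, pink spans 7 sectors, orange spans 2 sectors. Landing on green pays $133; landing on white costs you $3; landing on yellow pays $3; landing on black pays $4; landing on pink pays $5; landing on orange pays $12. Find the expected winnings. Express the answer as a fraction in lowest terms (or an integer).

49/3 dollars

E[payout] = (4/39)·133 + (7/39)·(-3) + (9/39)·3 + (10/39)·4 + (7/39)·5 + (2/39)·12 = 49/3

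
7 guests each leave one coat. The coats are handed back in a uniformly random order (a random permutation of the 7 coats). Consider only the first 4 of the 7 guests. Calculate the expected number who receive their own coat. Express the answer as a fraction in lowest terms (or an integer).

4/7

Let Xᵢ = 1 if person i gets their own coat. For each i, P(Xᵢ=1) = 1/7.
By linearity of expectation, E[X₁+…+X_4] = 4·(1/7) = 4/7.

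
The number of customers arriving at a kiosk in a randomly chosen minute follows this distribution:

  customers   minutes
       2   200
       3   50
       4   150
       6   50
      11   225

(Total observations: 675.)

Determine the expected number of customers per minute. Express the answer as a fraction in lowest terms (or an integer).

157/27

Total = 675, so P(customers=2) = 200/675, etc.
E[X] = (8/27)·2 + (2/27)·3 + (2/9)·4 + (2/27)·6 + (1/3)·11
     = 157/27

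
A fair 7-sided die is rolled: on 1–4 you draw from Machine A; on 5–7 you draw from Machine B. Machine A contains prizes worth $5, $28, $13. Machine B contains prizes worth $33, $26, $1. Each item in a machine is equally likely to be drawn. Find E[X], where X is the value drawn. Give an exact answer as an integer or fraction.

52/3 dollars

E[X | Machine A] = (5 + 28 + 13)/3 = 46/3
E[X | Machine B] = (33 + 26 + 1)/3 = 20
E[X] = (4/7)·46/3 + (3/7)·20 = 52/3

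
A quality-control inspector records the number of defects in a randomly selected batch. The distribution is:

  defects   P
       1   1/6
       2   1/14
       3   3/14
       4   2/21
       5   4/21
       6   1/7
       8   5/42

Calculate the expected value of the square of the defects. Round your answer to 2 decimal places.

E[X²] = (1/6)·1 + (1/14)·4 + (3/14)·9 + (2/21)·16 + (4/21)·25 + (1/7)·36 + (5/42)·64
     = 150/7 ≈ 21.43

21.43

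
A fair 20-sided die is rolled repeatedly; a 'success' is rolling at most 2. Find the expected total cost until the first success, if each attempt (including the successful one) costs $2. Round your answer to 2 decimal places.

$20.00

E[#attempts] = 1/p = 10; E[cost] = 2·10 = 20.
≈ 20.00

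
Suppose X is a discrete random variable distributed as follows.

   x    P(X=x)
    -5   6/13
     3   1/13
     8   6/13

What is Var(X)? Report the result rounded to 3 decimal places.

E[X] = (6/13)·(-5) + (1/13)·3 + (6/13)·8 = 21/13
E[X²] = (6/13)·25 + (1/13)·9 + (6/13)·64 = 543/13
Var(X) = 543/13 − (21/13)² = 6618/169 ≈ 39.160

39.160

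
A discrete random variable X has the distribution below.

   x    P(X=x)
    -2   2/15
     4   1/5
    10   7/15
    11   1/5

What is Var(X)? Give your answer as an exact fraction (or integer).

E[X] = (2/15)·(-2) + (1/5)·4 + (7/15)·10 + (1/5)·11 = 37/5
E[X²] = (2/15)·4 + (1/5)·16 + (7/15)·100 + (1/5)·121 = 373/5
Var(X) = 373/5 − (37/5)² = 496/25

496/25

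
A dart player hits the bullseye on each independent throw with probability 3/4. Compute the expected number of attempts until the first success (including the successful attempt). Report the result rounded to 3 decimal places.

1.333

For a geometric distribution, E[trials] = 1/p = 1/(3/4) = 4/3.
≈ 1.333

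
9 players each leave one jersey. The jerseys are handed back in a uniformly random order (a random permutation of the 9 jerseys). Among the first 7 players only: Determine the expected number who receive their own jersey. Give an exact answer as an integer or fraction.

Let Xᵢ = 1 if person i gets their own jersey. For each i, P(Xᵢ=1) = 1/9.
By linearity of expectation, E[X₁+…+X_7] = 7·(1/9) = 7/9.

7/9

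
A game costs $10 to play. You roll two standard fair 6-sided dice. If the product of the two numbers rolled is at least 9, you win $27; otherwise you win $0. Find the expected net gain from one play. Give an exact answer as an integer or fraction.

$5

E[payout] = (4/9)·0 + (5/9)·27 = 15
Expected profit = 15 − 10 = 5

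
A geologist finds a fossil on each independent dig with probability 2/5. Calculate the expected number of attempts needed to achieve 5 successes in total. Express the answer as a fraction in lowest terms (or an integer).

By linearity (sum of 5 independent geometric waits), E[trials] = 5/p = 5/(2/5) = 25/2.

25/2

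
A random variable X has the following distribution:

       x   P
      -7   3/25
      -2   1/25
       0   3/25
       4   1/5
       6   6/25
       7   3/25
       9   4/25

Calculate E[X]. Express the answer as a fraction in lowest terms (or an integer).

E[X] = (3/25)·(-7) + (1/25)·(-2) + (3/25)·0 + (1/5)·4 + (6/25)·6 + (3/25)·7 + (4/25)·9
     = 18/5

18/5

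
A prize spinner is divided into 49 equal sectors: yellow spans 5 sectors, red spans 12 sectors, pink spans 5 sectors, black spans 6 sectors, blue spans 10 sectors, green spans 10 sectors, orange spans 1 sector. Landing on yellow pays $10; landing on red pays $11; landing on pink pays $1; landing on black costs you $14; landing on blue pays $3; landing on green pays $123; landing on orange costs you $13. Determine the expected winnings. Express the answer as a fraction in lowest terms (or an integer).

1350/49 dollars

E[payout] = (5/49)·10 + (12/49)·11 + (5/49)·1 + (6/49)·(-14) + (10/49)·3 + (10/49)·123 + (1/49)·(-13) = 1350/49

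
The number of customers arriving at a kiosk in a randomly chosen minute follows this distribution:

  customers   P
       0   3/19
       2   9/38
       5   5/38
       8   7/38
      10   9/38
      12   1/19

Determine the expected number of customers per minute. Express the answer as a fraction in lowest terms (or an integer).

E[X] = (3/19)·0 + (9/38)·2 + (5/38)·5 + (7/38)·8 + (9/38)·10 + (1/19)·12
     = 213/38

213/38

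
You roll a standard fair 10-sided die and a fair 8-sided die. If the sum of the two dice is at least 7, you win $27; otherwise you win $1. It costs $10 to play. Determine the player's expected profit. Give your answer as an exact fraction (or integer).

97/8 dollars

E[payout] = (3/16)·1 + (13/16)·27 = 177/8
Expected profit = 177/8 − 10 = 97/8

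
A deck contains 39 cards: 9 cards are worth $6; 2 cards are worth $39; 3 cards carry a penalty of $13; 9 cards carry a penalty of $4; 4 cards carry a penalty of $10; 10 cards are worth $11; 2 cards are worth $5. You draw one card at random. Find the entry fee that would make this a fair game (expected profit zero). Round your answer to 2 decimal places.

$3.51

E[payout] = (9/39)·6 + (2/39)·39 + (3/39)·(-13) + (9/39)·(-4) + (4/39)·(-10) + (10/39)·11 + (2/39)·5 = 137/39
Fair fee = E[payout] = 137/39 ≈ $3.51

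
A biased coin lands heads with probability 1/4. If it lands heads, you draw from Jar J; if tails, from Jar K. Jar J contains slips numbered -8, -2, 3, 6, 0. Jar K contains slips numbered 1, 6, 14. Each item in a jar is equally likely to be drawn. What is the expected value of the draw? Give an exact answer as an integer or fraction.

26/5

E[X | Jar J] = (-8 − 2 + 3 + 6 + 0)/5 = -1/5
E[X | Jar K] = (1 + 6 + 14)/3 = 7
E[X] = (1/4)·(-1/5) + (3/4)·7 = 26/5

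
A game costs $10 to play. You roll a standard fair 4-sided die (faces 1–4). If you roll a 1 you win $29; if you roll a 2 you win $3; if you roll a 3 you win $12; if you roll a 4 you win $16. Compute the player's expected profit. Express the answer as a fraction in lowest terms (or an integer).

$5

E[payout] = (1/4)·3 + (1/4)·12 + (1/4)·16 + (1/4)·29 = 15
Expected profit = 15 − 10 = 5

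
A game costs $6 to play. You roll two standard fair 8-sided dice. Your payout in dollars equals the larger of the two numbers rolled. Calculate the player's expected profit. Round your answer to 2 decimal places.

Distribution of the larger of the two numbers rolled: 1 w.p. 1/64, 2 w.p. 3/64, 3 w.p. 5/64, 4 w.p. 7/64, 5 w.p. 9/64, 6 w.p. 11/64, …
E[payout] = (1/64)·1 + (3/64)·2 + (5/64)·3 + (7/64)·4 + (9/64)·5 + (11/64)·6 + (13/64)·7 + (15/64)·8 = 93/16
Expected profit = 93/16 − 6 = -3/16 ≈ -$0.19

-$0.19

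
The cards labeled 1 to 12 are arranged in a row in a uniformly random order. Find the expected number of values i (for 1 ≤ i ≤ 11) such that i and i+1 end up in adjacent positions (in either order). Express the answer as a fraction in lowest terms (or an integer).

For each i ∈ {1,…,11}, let Xᵢ = 1 if i and i+1 are adjacent. P(Xᵢ=1) = 2·(12−1)!/12! = 2/12.
By linearity, E[ΣXᵢ] = (11)·(2/12) = 11/6.

11/6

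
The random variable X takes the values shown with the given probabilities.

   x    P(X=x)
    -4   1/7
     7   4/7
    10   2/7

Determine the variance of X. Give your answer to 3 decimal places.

19.347

E[X] = (1/7)·(-4) + (4/7)·7 + (2/7)·10 = 44/7
E[X²] = (1/7)·16 + (4/7)·49 + (2/7)·100 = 412/7
Var(X) = 412/7 − (44/7)² = 948/49 ≈ 19.347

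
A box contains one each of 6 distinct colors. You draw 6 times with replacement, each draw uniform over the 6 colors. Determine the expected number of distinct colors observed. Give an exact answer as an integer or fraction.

31031/7776

Let Xⱼ=1 if type j appears at least once. P(Xⱼ=1) = 1 − ((6−1)/6)^6 = 31031/46656.
E[#distinct] = 6·31031/46656 = 31031/7776.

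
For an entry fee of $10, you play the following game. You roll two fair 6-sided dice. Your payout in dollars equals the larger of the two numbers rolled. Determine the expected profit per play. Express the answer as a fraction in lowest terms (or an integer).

Distribution of the larger of the two numbers rolled: 1 w.p. 1/36, 2 w.p. 1/12, 3 w.p. 5/36, 4 w.p. 7/36, 5 w.p. 1/4, 6 w.p. 11/36
E[payout] = (1/36)·1 + (1/12)·2 + (5/36)·3 + (7/36)·4 + (1/4)·5 + (11/36)·6 = 161/36
Expected profit = 161/36 − 10 = -199/36

-199/36 dollars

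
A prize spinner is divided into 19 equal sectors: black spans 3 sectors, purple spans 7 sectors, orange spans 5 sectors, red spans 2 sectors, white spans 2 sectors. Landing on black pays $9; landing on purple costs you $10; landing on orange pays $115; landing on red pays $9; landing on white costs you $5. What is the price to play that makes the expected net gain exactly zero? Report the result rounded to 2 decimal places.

E[payout] = (3/19)·9 + (7/19)·(-10) + (5/19)·115 + (2/19)·9 + (2/19)·(-5) = 540/19
Fair fee = E[payout] = 540/19 ≈ $28.42

$28.42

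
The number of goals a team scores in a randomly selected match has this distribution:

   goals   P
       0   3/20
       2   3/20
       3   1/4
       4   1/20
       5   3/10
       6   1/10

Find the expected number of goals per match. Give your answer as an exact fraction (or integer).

67/20

E[X] = (3/20)·0 + (3/20)·2 + (1/4)·3 + (1/20)·4 + (3/10)·5 + (1/10)·6
     = 67/20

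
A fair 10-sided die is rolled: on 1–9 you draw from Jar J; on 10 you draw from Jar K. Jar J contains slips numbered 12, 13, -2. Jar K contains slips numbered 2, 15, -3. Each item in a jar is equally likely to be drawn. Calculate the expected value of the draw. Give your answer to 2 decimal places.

E[X | Jar J] = (12 + 13 − 2)/3 = 23/3
E[X | Jar K] = (2 + 15 − 3)/3 = 14/3
E[X] = (9/10)·23/3 + (1/10)·14/3 = 221/30 ≈ 7.37

7.37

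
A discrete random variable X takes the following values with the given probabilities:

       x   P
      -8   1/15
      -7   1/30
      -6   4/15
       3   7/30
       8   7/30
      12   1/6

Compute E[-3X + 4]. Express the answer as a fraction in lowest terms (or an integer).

E[-3x+4] = (1/15)·28 + (1/30)·25 + (4/15)·22 + (7/30)·(-5) + (7/30)·(-20) + (1/6)·(-32)
     = -13/5

-13/5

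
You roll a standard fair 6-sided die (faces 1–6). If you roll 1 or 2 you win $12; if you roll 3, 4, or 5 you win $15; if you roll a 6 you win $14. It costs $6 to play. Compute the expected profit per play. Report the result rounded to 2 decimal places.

$7.83

E[payout] = (1/3)·12 + (1/6)·14 + (1/2)·15 = 83/6
Expected profit = 83/6 − 6 = 47/6 ≈ $7.83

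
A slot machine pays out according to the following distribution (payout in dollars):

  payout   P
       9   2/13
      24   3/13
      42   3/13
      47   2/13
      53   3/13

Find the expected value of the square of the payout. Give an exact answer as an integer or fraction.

20027/13

E[X²] = (2/13)·81 + (3/13)·576 + (3/13)·1764 + (2/13)·2209 + (3/13)·2809
     = 20027/13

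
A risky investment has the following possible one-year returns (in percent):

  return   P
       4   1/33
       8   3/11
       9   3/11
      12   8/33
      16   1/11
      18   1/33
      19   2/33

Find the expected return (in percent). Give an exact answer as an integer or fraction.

E[X] = (1/33)·4 + (3/11)·8 + (3/11)·9 + (8/33)·12 + (1/11)·16 + (1/33)·18 + (2/33)·19
     = 119/11

119/11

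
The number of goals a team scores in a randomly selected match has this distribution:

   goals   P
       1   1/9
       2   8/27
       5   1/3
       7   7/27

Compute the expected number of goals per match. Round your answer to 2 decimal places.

E[X] = (1/9)·1 + (8/27)·2 + (1/3)·5 + (7/27)·7
     = 113/27 ≈ 4.19

4.19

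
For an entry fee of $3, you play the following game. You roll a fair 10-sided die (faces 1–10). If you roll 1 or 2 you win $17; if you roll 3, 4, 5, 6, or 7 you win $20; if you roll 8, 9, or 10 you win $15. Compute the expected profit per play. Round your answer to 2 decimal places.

$14.90

E[payout] = (3/10)·15 + (1/5)·17 + (1/2)·20 = 179/10
Expected profit = 179/10 − 3 = 149/10 ≈ $14.90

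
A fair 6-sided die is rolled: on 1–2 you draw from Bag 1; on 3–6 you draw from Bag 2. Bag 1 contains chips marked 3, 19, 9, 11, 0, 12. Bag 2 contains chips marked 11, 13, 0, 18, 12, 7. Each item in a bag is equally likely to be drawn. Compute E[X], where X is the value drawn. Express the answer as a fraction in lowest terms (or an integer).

E[X | Bag 1] = (3 + 19 + 9 + 11 + 0 + 12)/6 = 9
E[X | Bag 2] = (11 + 13 + 0 + 18 + 12 + 7)/6 = 61/6
E[X] = (1/3)·9 + (2/3)·61/6 = 88/9

88/9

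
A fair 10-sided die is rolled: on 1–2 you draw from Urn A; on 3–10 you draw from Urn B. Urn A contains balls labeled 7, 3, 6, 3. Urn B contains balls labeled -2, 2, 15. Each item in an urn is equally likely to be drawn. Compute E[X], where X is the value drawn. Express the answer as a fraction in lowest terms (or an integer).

99/20

E[X | Urn A] = (7 + 3 + 6 + 3)/4 = 19/4
E[X | Urn B] = (-2 + 2 + 15)/3 = 5
E[X] = (1/5)·19/4 + (4/5)·5 = 99/20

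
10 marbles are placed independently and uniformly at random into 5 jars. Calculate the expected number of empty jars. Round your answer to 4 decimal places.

0.5369

Let Xⱼ=1 if jar j is empty. P(Xⱼ=1) = ((5-1)/5)^10 = 1048576/9765625.
By linearity, E[#empty] = 5·1048576/9765625 = 1048576/1953125.
≈ 0.5369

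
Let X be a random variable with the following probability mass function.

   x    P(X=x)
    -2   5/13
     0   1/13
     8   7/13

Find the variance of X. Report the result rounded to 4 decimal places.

E[X] = (5/13)·(-2) + (1/13)·0 + (7/13)·8 = 46/13
E[X²] = (5/13)·4 + (1/13)·0 + (7/13)·64 = 36
Var(X) = 36 − (46/13)² = 3968/169 ≈ 23.4793

23.4793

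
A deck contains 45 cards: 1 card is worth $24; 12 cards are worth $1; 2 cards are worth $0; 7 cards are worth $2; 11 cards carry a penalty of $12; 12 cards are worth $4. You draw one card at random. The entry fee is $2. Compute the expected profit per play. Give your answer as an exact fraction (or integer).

-124/45 dollars

E[payout] = (1/45)·24 + (12/45)·1 + (2/45)·0 + (7/45)·2 + (11/45)·(-12) + (12/45)·4 = -34/45
Expected profit = -34/45 − 2 = -124/45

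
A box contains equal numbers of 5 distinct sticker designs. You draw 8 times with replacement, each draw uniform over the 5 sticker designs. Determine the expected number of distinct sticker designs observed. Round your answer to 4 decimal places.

Let Xⱼ=1 if type j appears at least once. P(Xⱼ=1) = 1 − ((5−1)/5)^8 = 325089/390625.
E[#distinct] = 5·325089/390625 = 325089/78125.
≈ 4.1611

4.1611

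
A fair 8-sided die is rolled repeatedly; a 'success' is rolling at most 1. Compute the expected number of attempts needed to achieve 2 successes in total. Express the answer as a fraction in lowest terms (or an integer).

16

By linearity (sum of 2 independent geometric waits), E[trials] = 2/p = 2/(1/8) = 16.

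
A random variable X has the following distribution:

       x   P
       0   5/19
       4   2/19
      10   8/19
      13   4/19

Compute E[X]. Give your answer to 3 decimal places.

7.368

E[X] = (5/19)·0 + (2/19)·4 + (8/19)·10 + (4/19)·13
     = 140/19 ≈ 7.368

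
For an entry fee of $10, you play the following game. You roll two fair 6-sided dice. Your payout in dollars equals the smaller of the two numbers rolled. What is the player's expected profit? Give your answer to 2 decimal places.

-$7.47

Distribution of the smaller of the two numbers rolled: 1 w.p. 11/36, 2 w.p. 1/4, 3 w.p. 7/36, 4 w.p. 5/36, 5 w.p. 1/12, 6 w.p. 1/36
E[payout] = (11/36)·1 + (1/4)·2 + (7/36)·3 + (5/36)·4 + (1/12)·5 + (1/36)·6 = 91/36
Expected profit = 91/36 − 10 = -269/36 ≈ -$7.47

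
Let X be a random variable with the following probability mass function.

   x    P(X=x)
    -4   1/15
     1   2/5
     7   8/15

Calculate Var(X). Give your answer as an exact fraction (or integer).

E[X] = (1/15)·(-4) + (2/5)·1 + (8/15)·7 = 58/15
E[X²] = (1/15)·16 + (2/5)·1 + (8/15)·49 = 138/5
Var(X) = 138/5 − (58/15)² = 2846/225

2846/225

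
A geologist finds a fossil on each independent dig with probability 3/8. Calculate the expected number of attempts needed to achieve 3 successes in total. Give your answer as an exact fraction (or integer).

By linearity (sum of 3 independent geometric waits), E[trials] = 3/p = 3/(3/8) = 8.

8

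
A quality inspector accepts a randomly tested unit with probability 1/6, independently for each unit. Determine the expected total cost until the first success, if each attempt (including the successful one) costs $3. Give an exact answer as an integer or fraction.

E[#attempts] = 1/p = 6; E[cost] = 3·6 = 18.

$18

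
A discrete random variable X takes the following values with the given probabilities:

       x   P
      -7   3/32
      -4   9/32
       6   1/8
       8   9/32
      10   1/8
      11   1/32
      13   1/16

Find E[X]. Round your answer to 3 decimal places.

E[X] = (3/32)·(-7) + (9/32)·(-4) + (1/8)·6 + (9/32)·8 + (1/8)·10 + (1/32)·11 + (1/16)·13
     = 29/8 ≈ 3.625

3.625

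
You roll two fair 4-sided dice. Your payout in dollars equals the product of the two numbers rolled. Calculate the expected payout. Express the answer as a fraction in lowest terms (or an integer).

Distribution of the product of the two numbers rolled: 1 w.p. 1/16, 2 w.p. 1/8, 3 w.p. 1/8, 4 w.p. 3/16, 6 w.p. 1/8, 8 w.p. 1/8, …
E[payout] = (1/16)·1 + (1/8)·2 + (1/8)·3 + (3/16)·4 + (1/8)·6 + (1/8)·8 + (1/16)·9 + (1/8)·12 + (1/16)·16 = 25/4

25/4 dollars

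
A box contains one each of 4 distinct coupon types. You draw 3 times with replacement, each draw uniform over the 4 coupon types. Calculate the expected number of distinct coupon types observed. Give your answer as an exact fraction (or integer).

Let Xⱼ=1 if type j appears at least once. P(Xⱼ=1) = 1 − ((4−1)/4)^3 = 37/64.
E[#distinct] = 4·37/64 = 37/16.

37/16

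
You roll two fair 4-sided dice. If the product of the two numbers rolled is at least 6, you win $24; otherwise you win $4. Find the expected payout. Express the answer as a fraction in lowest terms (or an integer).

$14

E[payout] = (1/2)·4 + (1/2)·24 = 14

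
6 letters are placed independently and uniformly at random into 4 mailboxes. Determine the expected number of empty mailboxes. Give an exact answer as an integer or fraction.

Let Xⱼ=1 if mailbox j is empty. P(Xⱼ=1) = ((4-1)/4)^6 = 729/4096.
By linearity, E[#empty] = 4·729/4096 = 729/1024.

729/1024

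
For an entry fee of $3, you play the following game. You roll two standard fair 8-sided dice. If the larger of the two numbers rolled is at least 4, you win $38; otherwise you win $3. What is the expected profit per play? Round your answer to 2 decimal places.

E[payout] = (9/64)·3 + (55/64)·38 = 2117/64
Expected profit = 2117/64 − 3 = 1925/64 ≈ $30.08

$30.08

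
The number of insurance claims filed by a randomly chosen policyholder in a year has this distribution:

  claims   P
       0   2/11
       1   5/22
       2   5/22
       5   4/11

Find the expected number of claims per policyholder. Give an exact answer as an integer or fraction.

5/2

E[X] = (2/11)·0 + (5/22)·1 + (5/22)·2 + (4/11)·5
     = 5/2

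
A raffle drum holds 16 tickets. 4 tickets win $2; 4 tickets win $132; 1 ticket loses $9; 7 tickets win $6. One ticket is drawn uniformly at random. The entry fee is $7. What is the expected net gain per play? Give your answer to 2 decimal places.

E[payout] = (4/16)·2 + (4/16)·132 + (1/16)·(-9) + (7/16)·6 = 569/16
Expected profit = 569/16 − 7 = 457/16 ≈ $28.56

$28.56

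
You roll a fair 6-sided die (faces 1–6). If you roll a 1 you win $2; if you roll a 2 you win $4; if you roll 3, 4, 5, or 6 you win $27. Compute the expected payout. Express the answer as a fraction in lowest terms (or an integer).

$19

E[payout] = (1/6)·2 + (1/6)·4 + (2/3)·27 = 19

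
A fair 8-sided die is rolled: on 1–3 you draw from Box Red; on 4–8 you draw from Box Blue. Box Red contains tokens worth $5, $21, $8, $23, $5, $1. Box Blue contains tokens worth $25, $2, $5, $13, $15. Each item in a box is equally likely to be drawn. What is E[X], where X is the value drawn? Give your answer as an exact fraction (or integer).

E[X | Box Red] = (5 + 21 + 8 + 23 + 5 + 1)/6 = 21/2
E[X | Box Blue] = (25 + 2 + 5 + 13 + 15)/5 = 12
E[X] = (3/8)·21/2 + (5/8)·12 = 183/16

183/16 dollars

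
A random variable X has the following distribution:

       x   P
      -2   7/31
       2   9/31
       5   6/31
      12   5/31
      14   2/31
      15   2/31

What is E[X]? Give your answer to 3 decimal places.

E[X] = (7/31)·(-2) + (9/31)·2 + (6/31)·5 + (5/31)·12 + (2/31)·14 + (2/31)·15
     = 152/31 ≈ 4.903

4.903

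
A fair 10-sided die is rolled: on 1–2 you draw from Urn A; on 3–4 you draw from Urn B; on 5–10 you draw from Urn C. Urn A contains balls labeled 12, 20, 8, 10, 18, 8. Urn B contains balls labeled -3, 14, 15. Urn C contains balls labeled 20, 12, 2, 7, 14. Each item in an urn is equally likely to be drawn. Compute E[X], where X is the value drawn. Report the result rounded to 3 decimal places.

E[X | Urn A] = (12 + 20 + 8 + 10 + 18 + 8)/6 = 38/3
E[X | Urn B] = (-3 + 14 + 15)/3 = 26/3
E[X | Urn C] = (20 + 12 + 2 + 7 + 14)/5 = 11
E[X] = (1/5)·38/3 + (1/5)·26/3 + (3/5)·11 = 163/15 ≈ 10.867

10.867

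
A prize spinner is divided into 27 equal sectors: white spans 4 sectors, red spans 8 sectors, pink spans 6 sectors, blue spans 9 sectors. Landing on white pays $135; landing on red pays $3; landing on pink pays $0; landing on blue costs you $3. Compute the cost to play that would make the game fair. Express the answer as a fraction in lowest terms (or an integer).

E[payout] = (4/27)·135 + (8/27)·3 + (6/27)·0 + (9/27)·(-3) = 179/9
Fair fee = E[payout] = 179/9

179/9 dollars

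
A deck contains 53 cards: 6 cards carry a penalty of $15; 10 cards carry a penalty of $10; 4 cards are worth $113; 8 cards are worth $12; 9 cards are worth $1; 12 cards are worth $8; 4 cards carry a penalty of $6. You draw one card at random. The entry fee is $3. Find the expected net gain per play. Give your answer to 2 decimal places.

$5.28

E[payout] = (6/53)·(-15) + (10/53)·(-10) + (4/53)·113 + (8/53)·12 + (9/53)·1 + (12/53)·8 + (4/53)·(-6) = 439/53
Expected profit = 439/53 − 3 = 280/53 ≈ $5.28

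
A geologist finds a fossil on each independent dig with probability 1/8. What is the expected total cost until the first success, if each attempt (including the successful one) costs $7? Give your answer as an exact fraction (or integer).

$56

E[#attempts] = 1/p = 8; E[cost] = 7·8 = 56.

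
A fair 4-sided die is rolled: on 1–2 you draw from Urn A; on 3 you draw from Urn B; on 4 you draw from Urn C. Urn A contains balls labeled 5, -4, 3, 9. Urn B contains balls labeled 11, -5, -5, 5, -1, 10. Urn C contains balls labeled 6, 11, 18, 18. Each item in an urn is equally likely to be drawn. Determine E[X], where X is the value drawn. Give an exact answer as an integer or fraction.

89/16

E[X | Urn A] = (5 − 4 + 3 + 9)/4 = 13/4
E[X | Urn B] = (11 − 5 − 5 + 5 − 1 + 10)/6 = 5/2
E[X | Urn C] = (6 + 11 + 18 + 18)/4 = 53/4
E[X] = (1/2)·13/4 + (1/4)·5/2 + (1/4)·53/4 = 89/16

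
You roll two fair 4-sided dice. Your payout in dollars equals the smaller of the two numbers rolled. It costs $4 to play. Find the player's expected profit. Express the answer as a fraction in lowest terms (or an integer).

-17/8 dollars

Distribution of the smaller of the two numbers rolled: 1 w.p. 7/16, 2 w.p. 5/16, 3 w.p. 3/16, 4 w.p. 1/16
E[payout] = (7/16)·1 + (5/16)·2 + (3/16)·3 + (1/16)·4 = 15/8
Expected profit = 15/8 − 4 = -17/8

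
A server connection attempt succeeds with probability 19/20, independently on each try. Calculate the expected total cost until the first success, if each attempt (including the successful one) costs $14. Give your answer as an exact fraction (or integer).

280/19 dollars

E[#attempts] = 1/p = 20/19; E[cost] = 14·20/19 = 280/19.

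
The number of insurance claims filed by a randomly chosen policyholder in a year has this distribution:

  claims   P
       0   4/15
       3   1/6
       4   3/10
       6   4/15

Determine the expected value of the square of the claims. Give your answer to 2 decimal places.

15.90

E[X²] = (4/15)·0 + (1/6)·9 + (3/10)·16 + (4/15)·36
     = 159/10 ≈ 15.90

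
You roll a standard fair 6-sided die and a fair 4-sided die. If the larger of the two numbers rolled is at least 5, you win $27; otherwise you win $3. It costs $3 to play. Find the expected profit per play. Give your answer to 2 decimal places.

$8.00

E[payout] = (2/3)·3 + (1/3)·27 = 11
Expected profit = 11 − 3 = 8 ≈ $8.00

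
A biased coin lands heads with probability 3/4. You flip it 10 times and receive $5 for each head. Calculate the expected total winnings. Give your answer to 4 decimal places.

E[#heads] = 10·3/4 = 15/2 (linearity over flips).
E[winnings] = 5·15/2 = 75/2.
≈ 37.5000

$37.5000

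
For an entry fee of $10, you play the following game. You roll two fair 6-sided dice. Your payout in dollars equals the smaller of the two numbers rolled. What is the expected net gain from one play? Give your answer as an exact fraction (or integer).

-269/36 dollars

Distribution of the smaller of the two numbers rolled: 1 w.p. 11/36, 2 w.p. 1/4, 3 w.p. 7/36, 4 w.p. 5/36, 5 w.p. 1/12, 6 w.p. 1/36
E[payout] = (11/36)·1 + (1/4)·2 + (7/36)·3 + (5/36)·4 + (1/12)·5 + (1/36)·6 = 91/36
Expected profit = 91/36 − 10 = -269/36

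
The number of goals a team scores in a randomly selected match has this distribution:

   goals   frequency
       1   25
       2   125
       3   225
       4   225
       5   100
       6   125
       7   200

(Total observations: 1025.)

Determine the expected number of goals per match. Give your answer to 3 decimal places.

4.390

Total = 1025, so P(goals=1) = 25/1025, etc.
E[X] = (1/41)·1 + (5/41)·2 + (9/41)·3 + (9/41)·4 + (4/41)·5 + (5/41)·6 + (8/41)·7
     = 180/41 ≈ 4.390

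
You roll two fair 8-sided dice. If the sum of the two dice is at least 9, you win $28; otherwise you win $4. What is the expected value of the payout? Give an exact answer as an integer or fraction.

E[payout] = (7/16)·4 + (9/16)·28 = 35/2

35/2 dollars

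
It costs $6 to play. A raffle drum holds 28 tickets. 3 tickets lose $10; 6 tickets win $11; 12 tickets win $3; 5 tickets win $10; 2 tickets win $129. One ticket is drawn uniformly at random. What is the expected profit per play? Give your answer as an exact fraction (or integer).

53/7 dollars

E[payout] = (3/28)·(-10) + (6/28)·11 + (12/28)·3 + (5/28)·10 + (2/28)·129 = 95/7
Expected profit = 95/7 − 6 = 53/7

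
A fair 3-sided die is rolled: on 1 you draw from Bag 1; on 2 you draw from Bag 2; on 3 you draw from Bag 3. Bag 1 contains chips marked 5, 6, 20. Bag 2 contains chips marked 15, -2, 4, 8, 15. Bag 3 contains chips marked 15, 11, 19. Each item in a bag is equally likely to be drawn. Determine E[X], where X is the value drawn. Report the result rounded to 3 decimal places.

11.111

E[X | Bag 1] = (5 + 6 + 20)/3 = 31/3
E[X | Bag 2] = (15 − 2 + 4 + 8 + 15)/5 = 8
E[X | Bag 3] = (15 + 11 + 19)/3 = 15
E[X] = (1/3)·31/3 + (1/3)·8 + (1/3)·15 = 100/9 ≈ 11.111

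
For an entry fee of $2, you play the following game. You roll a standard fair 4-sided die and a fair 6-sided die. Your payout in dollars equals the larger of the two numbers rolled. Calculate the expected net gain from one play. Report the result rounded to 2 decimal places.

Distribution of the larger of the two numbers rolled: 1 w.p. 1/24, 2 w.p. 1/8, 3 w.p. 5/24, 4 w.p. 7/24, 5 w.p. 1/6, 6 w.p. 1/6
E[payout] = (1/24)·1 + (1/8)·2 + (5/24)·3 + (7/24)·4 + (1/6)·5 + (1/6)·6 = 47/12
Expected profit = 47/12 − 2 = 23/12 ≈ $1.92

$1.92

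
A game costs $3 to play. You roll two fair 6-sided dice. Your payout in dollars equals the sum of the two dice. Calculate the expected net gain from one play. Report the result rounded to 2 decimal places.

Distribution of the sum of the two dice: 2 w.p. 1/36, 3 w.p. 1/18, 4 w.p. 1/12, 5 w.p. 1/9, 6 w.p. 5/36, 7 w.p. 1/6, …
E[payout] = (1/36)·2 + (1/18)·3 + (1/12)·4 + (1/9)·5 + (5/36)·6 + (1/6)·7 + (5/36)·8 + (1/9)·9 + (1/12)·10 + (1/18)·11 + (1/36)·12 = 7
Expected profit = 7 − 3 = 4 ≈ $4.00

$4.00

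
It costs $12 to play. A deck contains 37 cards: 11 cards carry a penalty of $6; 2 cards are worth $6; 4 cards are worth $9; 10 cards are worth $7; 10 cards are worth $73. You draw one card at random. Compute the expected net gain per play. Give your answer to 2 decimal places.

$9.14

E[payout] = (11/37)·(-6) + (2/37)·6 + (4/37)·9 + (10/37)·7 + (10/37)·73 = 782/37
Expected profit = 782/37 − 12 = 338/37 ≈ $9.14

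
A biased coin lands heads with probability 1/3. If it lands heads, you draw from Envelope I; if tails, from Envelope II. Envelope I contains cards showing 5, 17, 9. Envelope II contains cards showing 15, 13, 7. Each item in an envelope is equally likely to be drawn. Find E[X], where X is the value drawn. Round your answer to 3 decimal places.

11.222

E[X | Envelope I] = (5 + 17 + 9)/3 = 31/3
E[X | Envelope II] = (15 + 13 + 7)/3 = 35/3
E[X] = (1/3)·31/3 + (2/3)·35/3 = 101/9 ≈ 11.222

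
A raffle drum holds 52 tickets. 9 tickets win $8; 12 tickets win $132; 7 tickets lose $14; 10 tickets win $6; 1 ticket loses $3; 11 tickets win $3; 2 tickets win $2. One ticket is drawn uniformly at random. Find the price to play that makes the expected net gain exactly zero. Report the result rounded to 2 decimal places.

E[payout] = (9/52)·8 + (12/52)·132 + (7/52)·(-14) + (10/52)·6 + (1/52)·(-3) + (11/52)·3 + (2/52)·2 = 413/13
Fair fee = E[payout] = 413/13 ≈ $31.77

$31.77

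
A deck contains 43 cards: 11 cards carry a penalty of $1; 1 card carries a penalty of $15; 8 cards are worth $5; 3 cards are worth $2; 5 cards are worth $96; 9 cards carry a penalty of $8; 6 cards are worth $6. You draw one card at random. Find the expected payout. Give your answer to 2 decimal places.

E[payout] = (11/43)·(-1) + (1/43)·(-15) + (8/43)·5 + (3/43)·2 + (5/43)·96 + (9/43)·(-8) + (6/43)·6 = 464/43
≈ $10.79

$10.79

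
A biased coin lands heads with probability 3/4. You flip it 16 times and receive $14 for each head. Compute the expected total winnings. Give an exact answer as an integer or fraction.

E[#heads] = 16·3/4 = 12 (linearity over flips).
E[winnings] = 14·12 = 168.

$168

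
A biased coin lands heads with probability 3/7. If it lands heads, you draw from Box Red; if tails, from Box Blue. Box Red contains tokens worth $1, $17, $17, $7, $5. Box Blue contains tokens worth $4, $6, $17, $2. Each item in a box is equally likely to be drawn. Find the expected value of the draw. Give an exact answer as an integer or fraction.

286/35 dollars

E[X | Box Red] = (1 + 17 + 17 + 7 + 5)/5 = 47/5
E[X | Box Blue] = (4 + 6 + 17 + 2)/4 = 29/4
E[X] = (3/7)·47/5 + (4/7)·29/4 = 286/35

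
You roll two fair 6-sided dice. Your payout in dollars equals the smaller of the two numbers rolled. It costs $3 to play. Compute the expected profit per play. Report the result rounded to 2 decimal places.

-$0.47

Distribution of the smaller of the two numbers rolled: 1 w.p. 11/36, 2 w.p. 1/4, 3 w.p. 7/36, 4 w.p. 5/36, 5 w.p. 1/12, 6 w.p. 1/36
E[payout] = (11/36)·1 + (1/4)·2 + (7/36)·3 + (5/36)·4 + (1/12)·5 + (1/36)·6 = 91/36
Expected profit = 91/36 − 3 = -17/36 ≈ -$0.47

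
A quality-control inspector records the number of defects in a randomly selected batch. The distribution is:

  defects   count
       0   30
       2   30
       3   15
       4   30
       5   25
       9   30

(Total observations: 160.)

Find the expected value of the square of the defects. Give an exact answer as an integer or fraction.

379/16

Total = 160, so P(defects=0) = 30/160, etc.
E[X²] = (3/16)·0 + (3/16)·4 + (3/32)·9 + (3/16)·16 + (5/32)·25 + (3/16)·81
     = 379/16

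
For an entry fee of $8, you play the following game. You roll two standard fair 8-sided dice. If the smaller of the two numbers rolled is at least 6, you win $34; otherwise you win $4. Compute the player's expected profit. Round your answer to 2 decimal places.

E[payout] = (55/64)·4 + (9/64)·34 = 263/32
Expected profit = 263/32 − 8 = 7/32 ≈ $0.22

$0.22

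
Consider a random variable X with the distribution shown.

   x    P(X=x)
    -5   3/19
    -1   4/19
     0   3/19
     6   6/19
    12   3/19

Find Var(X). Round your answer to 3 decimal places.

E[X] = (3/19)·(-5) + (4/19)·(-1) + (3/19)·0 + (6/19)·6 + (3/19)·12 = 53/19
E[X²] = (3/19)·25 + (4/19)·1 + (3/19)·0 + (6/19)·36 + (3/19)·144 = 727/19
Var(X) = 727/19 − (53/19)² = 11004/361 ≈ 30.482

30.482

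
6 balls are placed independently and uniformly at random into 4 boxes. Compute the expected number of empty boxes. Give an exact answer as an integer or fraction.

729/1024

Let Xⱼ=1 if box j is empty. P(Xⱼ=1) = ((4-1)/4)^6 = 729/4096.
By linearity, E[#empty] = 4·729/4096 = 729/1024.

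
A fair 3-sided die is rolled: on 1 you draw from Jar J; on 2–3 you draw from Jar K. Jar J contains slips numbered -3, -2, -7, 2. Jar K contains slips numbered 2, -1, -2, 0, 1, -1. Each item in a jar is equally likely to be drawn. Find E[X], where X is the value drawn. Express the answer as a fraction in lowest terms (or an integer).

-17/18

E[X | Jar J] = (-3 − 2 − 7 + 2)/4 = -5/2
E[X | Jar K] = (2 − 1 − 2 + 0 + 1 − 1)/6 = -1/6
E[X] = (1/3)·(-5/2) + (2/3)·(-1/6) = -17/18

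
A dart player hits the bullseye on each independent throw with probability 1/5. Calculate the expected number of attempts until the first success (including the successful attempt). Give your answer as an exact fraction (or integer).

5

For a geometric distribution, E[trials] = 1/p = 1/(1/5) = 5.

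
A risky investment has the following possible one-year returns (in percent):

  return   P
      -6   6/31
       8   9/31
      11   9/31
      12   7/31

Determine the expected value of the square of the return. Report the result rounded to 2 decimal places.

93.19

E[X²] = (6/31)·36 + (9/31)·64 + (9/31)·121 + (7/31)·144
     = 2889/31 ≈ 93.19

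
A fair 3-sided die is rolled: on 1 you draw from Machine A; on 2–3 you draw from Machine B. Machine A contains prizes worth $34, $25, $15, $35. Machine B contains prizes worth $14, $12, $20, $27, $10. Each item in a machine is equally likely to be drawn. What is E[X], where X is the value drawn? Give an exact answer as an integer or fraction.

403/20 dollars

E[X | Machine A] = (34 + 25 + 15 + 35)/4 = 109/4
E[X | Machine B] = (14 + 12 + 20 + 27 + 10)/5 = 83/5
E[X] = (1/3)·109/4 + (2/3)·83/5 = 403/20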